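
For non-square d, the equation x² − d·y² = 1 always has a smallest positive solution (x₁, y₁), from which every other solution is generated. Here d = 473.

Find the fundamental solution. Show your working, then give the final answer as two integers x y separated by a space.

√473 → a₀=21, period (1,2,1,42); ℓ=4 even so k=3
k=0  a_k=21  p_k/q_k = 21/1
k=1  a_k=1  p_k/q_k = 22/1
k=2  a_k=2  p_k/q_k = 65/3
k=3  a_k=1  p_k/q_k = 87/4
fundamental: x₁=87, y₁=4  (since 7569 − 473·16 = 1)

87 4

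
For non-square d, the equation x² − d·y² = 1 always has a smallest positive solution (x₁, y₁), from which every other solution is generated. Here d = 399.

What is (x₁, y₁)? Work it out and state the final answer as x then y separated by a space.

20 1

d=399: √d = [19; 1,38] (ℓ=2, even), read p_1/q_1
a_0=19:  p_0=19·1+0=19,  q_0=19·0+1=1
a_1=1:  p_1=1·19+1=20,  q_1=1·1+0=1
(x₁, y₁) = (20, 1);  20² − 399·1² = 1 ✓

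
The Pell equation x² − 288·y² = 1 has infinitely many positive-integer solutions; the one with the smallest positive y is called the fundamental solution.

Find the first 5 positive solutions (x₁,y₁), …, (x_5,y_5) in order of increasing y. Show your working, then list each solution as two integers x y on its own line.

17 1
577 34
19601 1155
665857 39236
22619537 1332869

√288 = [16; 1,32, …], period ℓ=2 (even) → k=1
i=0: a=16 ⇒ p=16, q=1
i=1: a=1 ⇒ p=17, q=1
→ (17, 1).  Check: 17²=289, 288·1²=288, difference 1.
n=2: (17,1)∘(17,1) = (17·17+288·1·1, 17·1+1·17) = (577,34)
n=3: (577,34)∘(17,1) = (17·577+288·1·34, 17·34+1·577) = (19601,1155)
n=4: (19601,1155)∘(17,1) = (17·19601+288·1·1155, 17·1155+1·19601) = (665857,39236)
n=5: (665857,39236)∘(17,1) = (17·665857+288·1·39236, 17·39236+1·665857) = (22619537,1332869)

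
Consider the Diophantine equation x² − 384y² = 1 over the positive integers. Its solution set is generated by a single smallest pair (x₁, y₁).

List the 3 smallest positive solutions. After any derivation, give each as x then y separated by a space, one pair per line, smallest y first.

√384 → a₀=19, period (1,1,2,9,2,1,1,38); ℓ=8 even so k=7
step 0: (19, 1)  from 19·(1,0) + (0,1)
step 1: (20, 1)  from 1·(19,1) + (1,0)
step 2: (39, 2)  from 1·(20,1) + (19,1)
step 3: (98, 5)  from 2·(39,2) + (20,1)
step 4: (921, 47)  from 9·(98,5) + (39,2)
step 5: (1940, 99)  from 2·(921,47) + (98,5)
step 6: (2861, 146)  from 1·(1940,99) + (921,47)
step 7: (4801, 245)  from 1·(2861,146) + (1940,99)
(x₁, y₁) = (4801, 245);  4801² − 384·245² = 1 ✓
(x_2, y_2) = (4801·4801 + 384·245·245, 4801·245 + 245·4801) = (46099201, 2352490)
(x_3, y_3) = (4801·46099201 + 384·245·2352490, 4801·2352490 + 245·46099201) = (442644523201, 22588608735)

4801 245
46099201 2352490
442644523201 22588608735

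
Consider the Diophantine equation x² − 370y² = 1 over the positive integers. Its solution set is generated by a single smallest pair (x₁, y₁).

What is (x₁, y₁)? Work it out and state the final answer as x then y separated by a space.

d=370: √d = [19; 4,4,38] (ℓ=3, odd), read p_5/q_5
k=0  a_k=19  p_k/q_k = 19/1
…
k=4  a_k=4  p_k/q_k = 50339/2617
k=5  a_k=4  p_k/q_k = 213859/11118
(x₁, y₁) = (213859, 11118);  213859² − 370·11118² = 1 ✓

213859 11118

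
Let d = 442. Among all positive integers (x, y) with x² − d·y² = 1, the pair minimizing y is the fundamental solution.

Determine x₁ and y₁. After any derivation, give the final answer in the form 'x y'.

[21; 42] for √442; ℓ=1 ⇒ convergent index 1
a_0=21:  p_0=21·1+0=21,  q_0=21·0+1=1
a_1=42:  p_1=42·21+1=883,  q_1=42·1+0=42
fundamental: x₁=883, y₁=42  (since 779689 − 442·1764 = 1)

883 42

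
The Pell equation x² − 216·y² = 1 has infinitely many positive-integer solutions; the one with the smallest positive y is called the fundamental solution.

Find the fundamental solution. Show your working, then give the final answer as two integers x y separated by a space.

√216 → a₀=14, period (1,2,3,2,1,28); ℓ=6 even so k=5
a_0=14:  p_0=14·1+0=14,  q_0=14·0+1=1
…
a_3=3:  p_3=3·44+15=147,  q_3=3·3+1=10
a_4=2:  p_4=2·147+44=338,  q_4=2·10+3=23
a_5=1:  p_5=1·338+147=485,  q_5=1·23+10=33
→ (485, 33).  Check: 485²=235225, 216·33²=235224, difference 1.

485 33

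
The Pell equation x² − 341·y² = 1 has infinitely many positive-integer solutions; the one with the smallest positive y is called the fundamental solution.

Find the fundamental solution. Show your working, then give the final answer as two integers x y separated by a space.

10626551 575460

[18; 2,6,1,8,2,…,6,2,36] for √341; ℓ=14 ⇒ convergent index 13
k=0  a_k=18  p_k/q_k = 18/1
…
k=6  a_k=1  p_k/q_k = 7645/414
…
k=8  a_k=1  p_k/q_k = 28124/1523
k=9  a_k=2  p_k/q_k = 76727/4155
…
k=11  a_k=1  p_k/q_k = 718667/38918
k=12  a_k=6  p_k/q_k = 4953942/268271
k=13  a_k=2  p_k/q_k = 10626551/575460
→ (10626551, 575460).  Check: 10626551²=112923586155601, 341·575460²=112923586155600, difference 1.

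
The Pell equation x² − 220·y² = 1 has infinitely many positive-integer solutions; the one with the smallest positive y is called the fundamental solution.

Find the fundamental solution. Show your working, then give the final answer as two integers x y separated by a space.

√220 → a₀=14, period (1,4,1,28); ℓ=4 even so k=3
step 0: (14, 1)  from 14·(1,0) + (0,1)
step 1: (15, 1)  from 1·(14,1) + (1,0)
step 2: (74, 5)  from 4·(15,1) + (14,1)
step 3: (89, 6)  from 1·(74,5) + (15,1)
(x₁, y₁) = (89, 6);  89² − 220·6² = 1 ✓

89 6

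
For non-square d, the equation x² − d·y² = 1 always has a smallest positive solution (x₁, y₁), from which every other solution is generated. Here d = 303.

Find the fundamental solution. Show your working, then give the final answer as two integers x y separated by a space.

√303 → a₀=17, period (2,2,5,2,2,34); ℓ=6 even so k=5
i=0: a=17 ⇒ p=17, q=1
…
i=2: a=2 ⇒ p=87, q=5
…
i=4: a=2 ⇒ p=1027, q=59
i=5: a=2 ⇒ p=2524, q=145
fundamental: x₁=2524, y₁=145  (since 6370576 − 303·21025 = 1)

2524 145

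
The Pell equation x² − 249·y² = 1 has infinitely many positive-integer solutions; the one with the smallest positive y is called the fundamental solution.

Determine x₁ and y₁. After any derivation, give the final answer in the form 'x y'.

√249 → a₀=15, period (1,3,1,1,5,…,3,1,30); ℓ=16 even so k=15
k=0  a_k=15  p_k/q_k = 15/1
k=1  a_k=1  p_k/q_k = 16/1
…
k=6  a_k=1  p_k/q_k = 931/59
…
k=8  a_k=10  p_k/q_k = 36751/2329
…
k=14  a_k=3  p_k/q_k = 6669699/422675
k=15  a_k=1  p_k/q_k = 8553815/542076
fundamental: x₁=8553815, y₁=542076  (since 73167751054225 − 249·293846389776 = 1)

8553815 542076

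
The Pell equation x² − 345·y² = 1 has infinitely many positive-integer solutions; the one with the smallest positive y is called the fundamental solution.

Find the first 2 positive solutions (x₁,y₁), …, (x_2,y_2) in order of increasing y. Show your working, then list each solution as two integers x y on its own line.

6761 364
91422241 4922008

√345 = [18; 1,1,2,1,6,1,2,1,1,36, …], period ℓ=10 (even) → k=9
a_0=18:  p_0=18·1+0=18,  q_0=18·0+1=1
a_1=1:  p_1=1·18+1=19,  q_1=1·1+0=1
…
a_3=2:  p_3=2·37+19=93,  q_3=2·2+1=5
a_4=1:  p_4=1·93+37=130,  q_4=1·5+2=7
a_5=6:  p_5=6·130+93=873,  q_5=6·7+5=47
…
a_8=1:  p_8=1·2879+1003=3882,  q_8=1·155+54=209
a_9=1:  p_9=1·3882+2879=6761,  q_9=1·209+155=364
(x₁, y₁) = (6761, 364);  6761² − 345·364² = 1 ✓
n=2: (6761,364)∘(6761,364) = (6761·6761+345·364·364, 6761·364+364·6761) = (91422241,4922008)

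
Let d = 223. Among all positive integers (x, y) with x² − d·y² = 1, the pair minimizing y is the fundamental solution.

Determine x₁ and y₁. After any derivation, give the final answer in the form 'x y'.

√223 → a₀=14, period (1,13,1,28); ℓ=4 even so k=3
a_0=14:  p_0=14·1+0=14,  q_0=14·0+1=1
a_1=1:  p_1=1·14+1=15,  q_1=1·1+0=1
a_2=13:  p_2=13·15+14=209,  q_2=13·1+1=14
a_3=1:  p_3=1·209+15=224,  q_3=1·14+1=15
fundamental: x₁=224, y₁=15  (since 50176 − 223·225 = 1)

224 15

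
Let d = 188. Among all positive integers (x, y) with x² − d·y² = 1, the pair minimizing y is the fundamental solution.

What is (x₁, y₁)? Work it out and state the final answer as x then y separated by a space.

4607 336

d=188: √d = [13; 1,2,2,6,2,2,1,26] (ℓ=8, even), read p_7/q_7
i=0: a=13 ⇒ p=13, q=1
i=1: a=1 ⇒ p=14, q=1
…
i=6: a=2 ⇒ p=3277, q=239
i=7: a=1 ⇒ p=4607, q=336
fundamental: x₁=4607, y₁=336  (since 21224449 − 188·112896 = 1)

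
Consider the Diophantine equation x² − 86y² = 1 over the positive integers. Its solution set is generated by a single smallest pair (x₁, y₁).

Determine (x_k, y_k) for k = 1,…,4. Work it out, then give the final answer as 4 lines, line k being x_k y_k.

10405 1122
216528049 23348820
4505948689285 485888943078
93768792007492801 10111348882104360

[9; 3,1,1,1,8,1,1,1,3,18] for √86; ℓ=10 ⇒ convergent index 9
i=0: a=9 ⇒ p=9, q=1
i=1: a=3 ⇒ p=28, q=3
i=2: a=1 ⇒ p=37, q=4
i=3: a=1 ⇒ p=65, q=7
…
i=5: a=8 ⇒ p=881, q=95
i=6: a=1 ⇒ p=983, q=106
i=7: a=1 ⇒ p=1864, q=201
i=8: a=1 ⇒ p=2847, q=307
i=9: a=3 ⇒ p=10405, q=1122
→ (10405, 1122).  Check: 10405²=108264025, 86·1122²=108264024, difference 1.
k=2:  x_2 = 10405·10405+86·1122·1122 = 216528049,  y_2 = 10405·1122+1122·10405 = 23348820
k=3:  x_3 = 10405·216528049+86·1122·23348820 = 4505948689285,  y_3 = 10405·23348820+1122·216528049 = 485888943078
k=4:  x_4 = 10405·4505948689285+86·1122·485888943078 = 93768792007492801,  y_4 = 10405·485888943078+1122·4505948689285 = 10111348882104360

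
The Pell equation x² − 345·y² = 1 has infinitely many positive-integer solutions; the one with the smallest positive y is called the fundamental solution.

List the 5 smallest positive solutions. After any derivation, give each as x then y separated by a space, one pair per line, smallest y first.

6761 364
91422241 4922008
1236211536041 66555391812
16716052298924161 899962003159856
226034457949840969001 12169286140172181020

d=345: √d = [18; 1,1,2,1,6,1,2,1,1,36] (ℓ=10, even), read p_9/q_9
a_0=18:  p_0=18·1+0=18,  q_0=18·0+1=1
…
a_2=1:  p_2=1·19+18=37,  q_2=1·1+1=2
a_3=2:  p_3=2·37+19=93,  q_3=2·2+1=5
a_4=1:  p_4=1·93+37=130,  q_4=1·5+2=7
…
a_6=1:  p_6=1·873+130=1003,  q_6=1·47+7=54
a_7=2:  p_7=2·1003+873=2879,  q_7=2·54+47=155
a_8=1:  p_8=1·2879+1003=3882,  q_8=1·155+54=209
a_9=1:  p_9=1·3882+2879=6761,  q_9=1·209+155=364
→ (6761, 364).  Check: 6761²=45711121, 345·364²=45711120, difference 1.
n=2: (6761,364)∘(6761,364) = (6761·6761+345·364·364, 6761·364+364·6761) = (91422241,4922008)
n=3: (91422241,4922008)∘(6761,364) = (6761·91422241+345·364·4922008, 6761·4922008+364·91422241) = (1236211536041,66555391812)
n=4: (1236211536041,66555391812)∘(6761,364) = (6761·1236211536041+345·364·66555391812, 6761·66555391812+364·1236211536041) = (16716052298924161,899962003159856)
n=5: (16716052298924161,899962003159856)∘(6761,364) = (6761·16716052298924161+345·364·899962003159856, 6761·899962003159856+364·16716052298924161) = (226034457949840969001,12169286140172181020)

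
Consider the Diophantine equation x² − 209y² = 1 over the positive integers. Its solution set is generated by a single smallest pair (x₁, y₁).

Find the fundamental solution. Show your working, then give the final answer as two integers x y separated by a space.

46551 3220

√209 → a₀=14, period (2,5,3,2,3,5,2,28); ℓ=8 even so k=7
i=0: a=14 ⇒ p=14, q=1
i=1: a=2 ⇒ p=29, q=2
…
i=5: a=3 ⇒ p=4019, q=278
i=6: a=5 ⇒ p=21266, q=1471
i=7: a=2 ⇒ p=46551, q=3220
→ (46551, 3220).  Check: 46551²=2166995601, 209·3220²=2166995600, difference 1.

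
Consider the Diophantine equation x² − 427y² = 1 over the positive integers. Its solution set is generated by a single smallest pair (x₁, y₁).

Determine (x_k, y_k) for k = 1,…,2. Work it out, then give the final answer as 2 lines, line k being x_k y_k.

d=427: √d = [20; 1,1,1,40] (ℓ=4, even), read p_3/q_3
step 0: (20, 1)  from 20·(1,0) + (0,1)
…
step 2: (41, 2)  from 1·(21,1) + (20,1)
step 3: (62, 3)  from 1·(41,2) + (21,1)
(x₁, y₁) = (62, 3);  62² − 427·3² = 1 ✓
(62+3√427)^2 = 7687 + 372√427

62 3
7687 372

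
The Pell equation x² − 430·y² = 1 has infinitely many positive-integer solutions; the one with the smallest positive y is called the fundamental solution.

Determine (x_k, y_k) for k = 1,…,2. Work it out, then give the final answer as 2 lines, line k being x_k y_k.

2862251 138030
16384961574001 790153011060

√430 = [20; 1,2,1,3,1,…,2,1,40, …], period ℓ=14 (even) → k=13
k=0  a_k=20  p_k/q_k = 20/1
k=1  a_k=1  p_k/q_k = 21/1
…
k=3  a_k=1  p_k/q_k = 83/4
…
k=6  a_k=6  p_k/q_k = 2675/129
…
k=9  a_k=1  p_k/q_k = 155233/7486
k=10  a_k=3  p_k/q_k = 599138/28893
k=11  a_k=1  p_k/q_k = 754371/36379
k=12  a_k=2  p_k/q_k = 2107880/101651
k=13  a_k=1  p_k/q_k = 2862251/138030
(x₁, y₁) = (2862251, 138030);  2862251² − 430·138030² = 1 ✓
n=2: (2862251,138030)∘(2862251,138030) = (2862251·2862251+430·138030·138030, 2862251·138030+138030·2862251) = (16384961574001,790153011060)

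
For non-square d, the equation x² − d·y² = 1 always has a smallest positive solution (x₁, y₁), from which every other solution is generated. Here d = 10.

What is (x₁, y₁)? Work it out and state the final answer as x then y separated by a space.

d=10: √d = [3; 6] (ℓ=1, odd), read p_1/q_1
a_0=3:  p_0=3·1+0=3,  q_0=3·0+1=1
a_1=6:  p_1=6·3+1=19,  q_1=6·1+0=6
(x₁, y₁) = (19, 6);  19² − 10·6² = 1 ✓

19 6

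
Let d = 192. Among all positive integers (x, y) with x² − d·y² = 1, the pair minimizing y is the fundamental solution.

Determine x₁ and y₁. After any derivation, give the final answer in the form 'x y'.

97 7

√192 → a₀=13, period (1,5,1,26); ℓ=4 even so k=3
i=0: a=13 ⇒ p=13, q=1
i=1: a=1 ⇒ p=14, q=1
i=2: a=5 ⇒ p=83, q=6
i=3: a=1 ⇒ p=97, q=7
→ (97, 7).  Check: 97²=9409, 192·7²=9408, difference 1.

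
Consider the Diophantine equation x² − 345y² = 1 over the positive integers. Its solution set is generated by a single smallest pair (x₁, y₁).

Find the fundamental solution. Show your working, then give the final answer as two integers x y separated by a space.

6761 364

√345 = [18; 1,1,2,1,6,1,2,1,1,36, …], period ℓ=10 (even) → k=9
a_0=18:  p_0=18·1+0=18,  q_0=18·0+1=1
a_1=1:  p_1=1·18+1=19,  q_1=1·1+0=1
a_2=1:  p_2=1·19+18=37,  q_2=1·1+1=2
a_3=2:  p_3=2·37+19=93,  q_3=2·2+1=5
a_4=1:  p_4=1·93+37=130,  q_4=1·5+2=7
a_5=6:  p_5=6·130+93=873,  q_5=6·7+5=47
a_6=1:  p_6=1·873+130=1003,  q_6=1·47+7=54
a_7=2:  p_7=2·1003+873=2879,  q_7=2·54+47=155
a_8=1:  p_8=1·2879+1003=3882,  q_8=1·155+54=209
a_9=1:  p_9=1·3882+2879=6761,  q_9=1·209+155=364
fundamental: x₁=6761, y₁=364  (since 45711121 − 345·132496 = 1)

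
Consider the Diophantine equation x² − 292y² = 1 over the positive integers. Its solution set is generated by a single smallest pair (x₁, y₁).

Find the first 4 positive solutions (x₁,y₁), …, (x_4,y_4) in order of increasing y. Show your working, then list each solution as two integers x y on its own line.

2281249 133500
10408194000001 609093483000
47487364308614281249 2778987798000400500
216661004683313632776000001 12679126270400622186966000

√292 → a₀=17, period (11,2,1,3,8,3,1,2,11,34); ℓ=10 even so k=9
k=0  a_k=17  p_k/q_k = 17/1
…
k=5  a_k=8  p_k/q_k = 17669/1034
…
k=7  a_k=1  p_k/q_k = 72812/4261
k=8  a_k=2  p_k/q_k = 200767/11749
k=9  a_k=11  p_k/q_k = 2281249/133500
→ (2281249, 133500).  Check: 2281249²=5204097000001, 292·133500²=5204097000000, difference 1.
n=2: (2281249,133500)∘(2281249,133500) = (2281249·2281249+292·133500·133500, 2281249·133500+133500·2281249) = (10408194000001,609093483000)
n=3: (10408194000001,609093483000)∘(2281249,133500) = (2281249·10408194000001+292·133500·609093483000, 2281249·609093483000+133500·10408194000001) = (47487364308614281249,2778987798000400500)
n=4: (47487364308614281249,2778987798000400500)∘(2281249,133500) = (2281249·47487364308614281249+292·133500·2778987798000400500, 2281249·2778987798000400500+133500·47487364308614281249) = (216661004683313632776000001,12679126270400622186966000)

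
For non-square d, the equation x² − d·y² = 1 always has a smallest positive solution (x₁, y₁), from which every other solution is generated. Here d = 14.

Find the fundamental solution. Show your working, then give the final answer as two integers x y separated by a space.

15 4

√14 → a₀=3, period (1,2,1,6); ℓ=4 even so k=3
i=0: a=3 ⇒ p=3, q=1
…
i=2: a=2 ⇒ p=11, q=3
i=3: a=1 ⇒ p=15, q=4
fundamental: x₁=15, y₁=4  (since 225 − 14·16 = 1)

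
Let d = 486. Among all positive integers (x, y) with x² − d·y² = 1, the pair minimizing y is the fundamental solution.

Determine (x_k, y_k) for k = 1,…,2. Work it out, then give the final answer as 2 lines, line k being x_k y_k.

d=486: √d = [22; 22,44] (ℓ=2, even), read p_1/q_1
i=0: a=22 ⇒ p=22, q=1
i=1: a=22 ⇒ p=485, q=22
→ (485, 22).  Check: 485²=235225, 486·22²=235224, difference 1.
k=2:  x_2 = 485·485+486·22·22 = 470449,  y_2 = 485·22+22·485 = 21340

485 22
470449 21340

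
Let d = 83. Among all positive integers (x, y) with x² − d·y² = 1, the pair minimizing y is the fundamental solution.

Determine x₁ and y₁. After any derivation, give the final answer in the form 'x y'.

d=83: √d = [9; 9,18] (ℓ=2, even), read p_1/q_1
a_0=9:  p_0=9·1+0=9,  q_0=9·0+1=1
a_1=9:  p_1=9·9+1=82,  q_1=9·1+0=9
(x₁, y₁) = (82, 9);  82² − 83·9² = 1 ✓

82 9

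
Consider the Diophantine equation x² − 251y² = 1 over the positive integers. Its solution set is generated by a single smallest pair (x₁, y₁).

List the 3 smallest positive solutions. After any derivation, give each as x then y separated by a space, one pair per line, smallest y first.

√251 → a₀=15, period (1,5,2,1,2,…,5,1,30); ℓ=14 even so k=13
a_0=15:  p_0=15·1+0=15,  q_0=15·0+1=1
a_1=1:  p_1=1·15+1=16,  q_1=1·1+0=1
…
a_3=2:  p_3=2·95+16=206,  q_3=2·6+1=13
a_4=1:  p_4=1·206+95=301,  q_4=1·13+6=19
a_5=2:  p_5=2·301+206=808,  q_5=2·19+13=51
a_6=2:  p_6=2·808+301=1917,  q_6=2·51+19=121
a_7=15:  p_7=15·1917+808=29563,  q_7=15·121+51=1866
a_8=2:  p_8=2·29563+1917=61043,  q_8=2·1866+121=3853
a_9=2:  p_9=2·61043+29563=151649,  q_9=2·3853+1866=9572
a_10=1:  p_10=1·151649+61043=212692,  q_10=1·9572+3853=13425
a_11=2:  p_11=2·212692+151649=577033,  q_11=2·13425+9572=36422
a_12=5:  p_12=5·577033+212692=3097857,  q_12=5·36422+13425=195535
a_13=1:  p_13=1·3097857+577033=3674890,  q_13=1·195535+36422=231957
→ (3674890, 231957).  Check: 3674890²=13504816512100, 251·231957²=13504816512099, difference 1.
(3674890+231957√251)^2 = 27009633024199 + 1704832919460√251
(3674890+231957√251)^3 = 198514860608593651330 + 12530146894788486843√251

3674890 231957
27009633024199 1704832919460
198514860608593651330 12530146894788486843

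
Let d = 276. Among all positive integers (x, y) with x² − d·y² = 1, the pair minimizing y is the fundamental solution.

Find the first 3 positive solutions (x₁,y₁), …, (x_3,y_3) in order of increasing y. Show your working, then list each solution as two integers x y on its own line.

7775 468
120901249 7277400
1880014414175 113163569532

[16; 1,1,1,1,2,2,2,1,1,1,1,32] for √276; ℓ=12 ⇒ convergent index 11
a_0=16:  p_0=16·1+0=16,  q_0=16·0+1=1
a_1=1:  p_1=1·16+1=17,  q_1=1·1+0=1
…
a_4=1:  p_4=1·50+33=83,  q_4=1·3+2=5
a_5=2:  p_5=2·83+50=216,  q_5=2·5+3=13
…
a_7=2:  p_7=2·515+216=1246,  q_7=2·31+13=75
a_8=1:  p_8=1·1246+515=1761,  q_8=1·75+31=106
a_9=1:  p_9=1·1761+1246=3007,  q_9=1·106+75=181
a_10=1:  p_10=1·3007+1761=4768,  q_10=1·181+106=287
a_11=1:  p_11=1·4768+3007=7775,  q_11=1·287+181=468
(x₁, y₁) = (7775, 468);  7775² − 276·468² = 1 ✓
n=2: (7775,468)∘(7775,468) = (7775·7775+276·468·468, 7775·468+468·7775) = (120901249,7277400)
n=3: (120901249,7277400)∘(7775,468) = (7775·120901249+276·468·7277400, 7775·7277400+468·120901249) = (1880014414175,113163569532)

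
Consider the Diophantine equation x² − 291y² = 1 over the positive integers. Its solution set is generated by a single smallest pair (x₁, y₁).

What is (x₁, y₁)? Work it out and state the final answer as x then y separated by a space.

√291 = [17; 17,34, …], period ℓ=2 (even) → k=1
k=0  a_k=17  p_k/q_k = 17/1
k=1  a_k=17  p_k/q_k = 290/17
→ (290, 17).  Check: 290²=84100, 291·17²=84099, difference 1.

290 17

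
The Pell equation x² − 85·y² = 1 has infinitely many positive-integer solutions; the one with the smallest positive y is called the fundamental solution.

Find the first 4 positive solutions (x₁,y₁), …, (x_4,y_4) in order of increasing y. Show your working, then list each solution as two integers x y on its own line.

285769 30996
163327842721 17715391848
93348068572789129 10125019625991228
53351968415791425367681 5786833466982059076816

d=85: √d = [9; 4,1,1,4,18] (ℓ=5, odd), read p_9/q_9
step 0: (9, 1)  from 9·(1,0) + (0,1)
…
step 3: (83, 9)  from 1·(46,5) + (37,4)
step 4: (378, 41)  from 4·(83,9) + (46,5)
step 5: (6887, 747)  from 18·(378,41) + (83,9)
step 6: (27926, 3029)  from 4·(6887,747) + (378,41)
…
step 8: (62739, 6805)  from 1·(34813,3776) + (27926,3029)
step 9: (285769, 30996)  from 4·(62739,6805) + (34813,3776)
(x₁, y₁) = (285769, 30996);  285769² − 85·30996² = 1 ✓
k=2:  x_2 = 285769·285769+85·30996·30996 = 163327842721,  y_2 = 285769·30996+30996·285769 = 17715391848
k=3:  x_3 = 285769·163327842721+85·30996·17715391848 = 93348068572789129,  y_3 = 285769·17715391848+30996·163327842721 = 10125019625991228
k=4:  x_4 = 285769·93348068572789129+85·30996·10125019625991228 = 53351968415791425367681,  y_4 = 285769·10125019625991228+30996·93348068572789129 = 5786833466982059076816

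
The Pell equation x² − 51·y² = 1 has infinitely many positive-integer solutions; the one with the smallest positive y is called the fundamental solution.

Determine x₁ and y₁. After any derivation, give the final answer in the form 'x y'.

√51 = [7; 7,14, …], period ℓ=2 (even) → k=1
k=0  a_k=7  p_k/q_k = 7/1
k=1  a_k=7  p_k/q_k = 50/7
→ (50, 7).  Check: 50²=2500, 51·7²=2499, difference 1.

50 7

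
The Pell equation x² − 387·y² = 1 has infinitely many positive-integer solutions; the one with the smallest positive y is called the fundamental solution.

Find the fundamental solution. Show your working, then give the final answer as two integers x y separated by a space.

3482 177

√387 = [19; 1,2,19,2,1,38, …], period ℓ=6 (even) → k=5
i=0: a=19 ⇒ p=19, q=1
…
i=2: a=2 ⇒ p=59, q=3
i=3: a=19 ⇒ p=1141, q=58
i=4: a=2 ⇒ p=2341, q=119
i=5: a=1 ⇒ p=3482, q=177
→ (3482, 177).  Check: 3482²=12124324, 387·177²=12124323, difference 1.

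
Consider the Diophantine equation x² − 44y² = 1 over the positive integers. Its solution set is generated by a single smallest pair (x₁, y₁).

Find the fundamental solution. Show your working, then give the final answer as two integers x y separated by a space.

√44 → a₀=6, period (1,1,1,2,1,1,1,12); ℓ=8 even so k=7
i=0: a=6 ⇒ p=6, q=1
i=1: a=1 ⇒ p=7, q=1
…
i=3: a=1 ⇒ p=20, q=3
i=4: a=2 ⇒ p=53, q=8
…
i=6: a=1 ⇒ p=126, q=19
i=7: a=1 ⇒ p=199, q=30
(x₁, y₁) = (199, 30);  199² − 44·30² = 1 ✓

199 30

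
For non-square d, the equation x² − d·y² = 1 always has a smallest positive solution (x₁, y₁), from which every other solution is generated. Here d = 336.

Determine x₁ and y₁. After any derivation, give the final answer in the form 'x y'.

55 3

[18; 3,36] for √336; ℓ=2 ⇒ convergent index 1
k=0  a_k=18  p_k/q_k = 18/1
k=1  a_k=3  p_k/q_k = 55/3
(x₁, y₁) = (55, 3);  55² − 336·3² = 1 ✓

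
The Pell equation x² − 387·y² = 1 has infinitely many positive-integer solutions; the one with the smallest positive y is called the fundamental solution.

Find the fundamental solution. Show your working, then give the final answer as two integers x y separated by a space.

3482 177

[19; 1,2,19,2,1,38] for √387; ℓ=6 ⇒ convergent index 5
step 0: (19, 1)  from 19·(1,0) + (0,1)
…
step 3: (1141, 58)  from 19·(59,3) + (20,1)
step 4: (2341, 119)  from 2·(1141,58) + (59,3)
step 5: (3482, 177)  from 1·(2341,119) + (1141,58)
fundamental: x₁=3482, y₁=177  (since 12124324 − 387·31329 = 1)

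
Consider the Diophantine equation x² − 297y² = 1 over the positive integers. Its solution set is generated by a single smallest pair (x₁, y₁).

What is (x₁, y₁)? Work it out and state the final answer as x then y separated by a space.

48599 2820

√297 → a₀=17, period (4,3,1,1,2,1,1,3,4,34); ℓ=10 even so k=9
step 0: (17, 1)  from 17·(1,0) + (0,1)
…
step 3: (293, 17)  from 1·(224,13) + (69,4)
step 4: (517, 30)  from 1·(293,17) + (224,13)
…
step 7: (3171, 184)  from 1·(1844,107) + (1327,77)
step 8: (11357, 659)  from 3·(3171,184) + (1844,107)
step 9: (48599, 2820)  from 4·(11357,659) + (3171,184)
(x₁, y₁) = (48599, 2820);  48599² − 297·2820² = 1 ✓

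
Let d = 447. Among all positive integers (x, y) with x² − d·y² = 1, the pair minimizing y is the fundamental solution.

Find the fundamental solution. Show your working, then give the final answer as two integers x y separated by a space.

√447 → a₀=21, period (7,42); ℓ=2 even so k=1
step 0: (21, 1)  from 21·(1,0) + (0,1)
step 1: (148, 7)  from 7·(21,1) + (1,0)
→ (148, 7).  Check: 148²=21904, 447·7²=21903, difference 1.

148 7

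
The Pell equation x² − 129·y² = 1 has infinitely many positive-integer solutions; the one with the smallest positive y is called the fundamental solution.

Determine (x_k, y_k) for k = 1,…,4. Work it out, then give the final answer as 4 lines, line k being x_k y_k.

16855 1484
568182049 50025640
19153416854935 1686364322916
645661681611676801 56847341275472720

√129 = [11; 2,1,3,1,6,1,3,1,2,22, …], period ℓ=10 (even) → k=9
k=0  a_k=11  p_k/q_k = 11/1
k=1  a_k=2  p_k/q_k = 23/2
k=2  a_k=1  p_k/q_k = 34/3
…
k=6  a_k=1  p_k/q_k = 1238/109
k=7  a_k=3  p_k/q_k = 4793/422
k=8  a_k=1  p_k/q_k = 6031/531
k=9  a_k=2  p_k/q_k = 16855/1484
(x₁, y₁) = (16855, 1484);  16855² − 129·1484² = 1 ✓
(x_2, y_2) = (16855·16855 + 129·1484·1484, 16855·1484 + 1484·16855) = (568182049, 50025640)
(x_3, y_3) = (16855·568182049 + 129·1484·50025640, 16855·50025640 + 1484·568182049) = (19153416854935, 1686364322916)
(x_4, y_4) = (16855·19153416854935 + 129·1484·1686364322916, 16855·1686364322916 + 1484·19153416854935) = (645661681611676801, 56847341275472720)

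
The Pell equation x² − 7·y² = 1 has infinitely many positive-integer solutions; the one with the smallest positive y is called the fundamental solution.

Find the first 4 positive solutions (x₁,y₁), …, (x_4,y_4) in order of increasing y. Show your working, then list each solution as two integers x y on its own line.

8 3
127 48
2024 765
32257 12192

d=7: √d = [2; 1,1,1,4] (ℓ=4, even), read p_3/q_3
step 0: (2, 1)  from 2·(1,0) + (0,1)
step 1: (3, 1)  from 1·(2,1) + (1,0)
step 2: (5, 2)  from 1·(3,1) + (2,1)
step 3: (8, 3)  from 1·(5,2) + (3,1)
→ (8, 3).  Check: 8²=64, 7·3²=63, difference 1.
k=2:  x_2 = 8·8+7·3·3 = 127,  y_2 = 8·3+3·8 = 48
k=3:  x_3 = 8·127+7·3·48 = 2024,  y_3 = 8·48+3·127 = 765
k=4:  x_4 = 8·2024+7·3·765 = 32257,  y_4 = 8·765+3·2024 = 12192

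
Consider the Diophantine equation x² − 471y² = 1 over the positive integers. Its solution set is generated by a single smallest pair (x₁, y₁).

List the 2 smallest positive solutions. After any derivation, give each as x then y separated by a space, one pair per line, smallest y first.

√471 = [21; 1,2,2,1,3,…,2,1,42, …], period ℓ=14 (even) → k=13
i=0: a=21 ⇒ p=21, q=1
…
i=2: a=2 ⇒ p=65, q=3
…
i=4: a=1 ⇒ p=217, q=10
i=5: a=3 ⇒ p=803, q=37
i=6: a=4 ⇒ p=3429, q=158
…
i=10: a=1 ⇒ p=843469, q=38865
…
i=12: a=2 ⇒ p=5506953, q=253747
i=13: a=1 ⇒ p=7838695, q=361188
→ (7838695, 361188).  Check: 7838695²=61445139303025, 471·361188²=61445139303024, difference 1.
k=2:  x_2 = 7838695·7838695+471·361188·361188 = 122890278606049,  y_2 = 7838695·361188+361188·7838695 = 5662485139320

7838695 361188
122890278606049 5662485139320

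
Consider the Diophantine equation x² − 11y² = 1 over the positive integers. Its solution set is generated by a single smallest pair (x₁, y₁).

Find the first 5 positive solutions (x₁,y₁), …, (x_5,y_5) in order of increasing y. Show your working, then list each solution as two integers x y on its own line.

√11 = [3; 3,6, …], period ℓ=2 (even) → k=1
i=0: a=3 ⇒ p=3, q=1
i=1: a=3 ⇒ p=10, q=3
fundamental: x₁=10, y₁=3  (since 100 − 11·9 = 1)
(10+3√11)^2 = 199 + 60√11
(10+3√11)^3 = 3970 + 1197√11
(10+3√11)^4 = 79201 + 23880√11
(10+3√11)^5 = 1580050 + 476403√11

10 3
199 60
3970 1197
79201 23880
1580050 476403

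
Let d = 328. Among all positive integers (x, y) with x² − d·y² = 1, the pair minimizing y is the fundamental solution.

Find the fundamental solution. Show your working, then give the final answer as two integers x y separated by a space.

[18; 9,36] for √328; ℓ=2 ⇒ convergent index 1
i=0: a=18 ⇒ p=18, q=1
i=1: a=9 ⇒ p=163, q=9
(x₁, y₁) = (163, 9);  163² − 328·9² = 1 ✓

163 9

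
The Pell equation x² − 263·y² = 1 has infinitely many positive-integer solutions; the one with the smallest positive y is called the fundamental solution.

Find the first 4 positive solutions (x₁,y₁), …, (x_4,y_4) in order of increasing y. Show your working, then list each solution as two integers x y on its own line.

√263 = [16; 4,1,1,1,1,15,1,1,1,1,4,32, …], period ℓ=12 (even) → k=11
k=0  a_k=16  p_k/q_k = 16/1
k=1  a_k=4  p_k/q_k = 65/4
…
k=3  a_k=1  p_k/q_k = 146/9
…
k=5  a_k=1  p_k/q_k = 373/23
k=6  a_k=15  p_k/q_k = 5822/359
k=7  a_k=1  p_k/q_k = 6195/382
k=8  a_k=1  p_k/q_k = 12017/741
…
k=10  a_k=1  p_k/q_k = 30229/1864
k=11  a_k=4  p_k/q_k = 139128/8579
→ (139128, 8579).  Check: 139128²=19356600384, 263·8579²=19356600383, difference 1.
(x_2, y_2) = (139128·139128 + 263·8579·8579, 139128·8579 + 8579·139128) = (38713200767, 2387158224)
(x_3, y_3) = (139128·38713200767 + 263·8579·2387158224, 139128·2387158224 + 8579·38713200767) = (10772180392483224, 664241098768765)
(x_4, y_4) = (139128·10772180392483224 + 263·8579·664241098768765, 139128·664241098768765 + 8579·10772180392483224) = (2997423827252098776577, 184829071176614315616)

139128 8579
38713200767 2387158224
10772180392483224 664241098768765
2997423827252098776577 184829071176614315616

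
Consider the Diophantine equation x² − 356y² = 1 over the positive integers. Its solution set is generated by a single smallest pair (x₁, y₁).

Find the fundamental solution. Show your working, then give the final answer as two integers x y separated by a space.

d=356: √d = [18; 1,6,1,1,2,…,6,1,36] (ℓ=14, even), read p_13/q_13
step 0: (18, 1)  from 18·(1,0) + (0,1)
…
step 2: (132, 7)  from 6·(19,1) + (18,1)
…
step 5: (717, 38)  from 2·(283,15) + (151,8)
…
step 7: (8717, 462)  from 8·(1000,53) + (717,38)
step 8: (9717, 515)  from 1·(8717,462) + (1000,53)
step 9: (28151, 1492)  from 2·(9717,515) + (8717,462)
…
step 11: (66019, 3499)  from 1·(37868,2007) + (28151,1492)
step 12: (433982, 23001)  from 6·(66019,3499) + (37868,2007)
step 13: (500001, 26500)  from 1·(433982,23001) + (66019,3499)
(x₁, y₁) = (500001, 26500);  500001² − 356·26500² = 1 ✓

500001 26500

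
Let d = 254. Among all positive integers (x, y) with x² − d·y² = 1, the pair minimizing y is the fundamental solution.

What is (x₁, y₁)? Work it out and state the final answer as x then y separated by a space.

[15; 1,14,1,30] for √254; ℓ=4 ⇒ convergent index 3
i=0: a=15 ⇒ p=15, q=1
i=1: a=1 ⇒ p=16, q=1
i=2: a=14 ⇒ p=239, q=15
i=3: a=1 ⇒ p=255, q=16
(x₁, y₁) = (255, 16);  255² − 254·16² = 1 ✓

255 16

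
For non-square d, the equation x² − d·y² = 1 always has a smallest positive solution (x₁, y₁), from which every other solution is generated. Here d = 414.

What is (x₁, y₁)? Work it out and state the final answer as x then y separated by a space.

d=414: √d = [20; 2,1,7,2,7,1,2,40] (ℓ=8, even), read p_7/q_7
k=0  a_k=20  p_k/q_k = 20/1
k=1  a_k=2  p_k/q_k = 41/2
…
k=3  a_k=7  p_k/q_k = 468/23
k=4  a_k=2  p_k/q_k = 997/49
k=5  a_k=7  p_k/q_k = 7447/366
k=6  a_k=1  p_k/q_k = 8444/415
k=7  a_k=2  p_k/q_k = 24335/1196
→ (24335, 1196).  Check: 24335²=592192225, 414·1196²=592192224, difference 1.

24335 1196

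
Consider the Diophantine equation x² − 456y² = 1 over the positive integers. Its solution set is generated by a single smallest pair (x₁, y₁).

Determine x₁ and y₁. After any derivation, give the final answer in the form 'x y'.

d=456: √d = [21; 2,1,4,1,2,42] (ℓ=6, even), read p_5/q_5
step 0: (21, 1)  from 21·(1,0) + (0,1)
…
step 4: (363, 17)  from 1·(299,14) + (64,3)
step 5: (1025, 48)  from 2·(363,17) + (299,14)
(x₁, y₁) = (1025, 48);  1025² − 456·48² = 1 ✓

1025 48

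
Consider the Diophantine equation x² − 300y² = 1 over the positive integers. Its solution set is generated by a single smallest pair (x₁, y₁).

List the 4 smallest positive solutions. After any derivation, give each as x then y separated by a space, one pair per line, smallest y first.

√300 → a₀=17, period (3,8,3,34); ℓ=4 even so k=3
a_0=17:  p_0=17·1+0=17,  q_0=17·0+1=1
…
a_2=8:  p_2=8·52+17=433,  q_2=8·3+1=25
a_3=3:  p_3=3·433+52=1351,  q_3=3·25+3=78
→ (1351, 78).  Check: 1351²=1825201, 300·78²=1825200, difference 1.
k=2:  x_2 = 1351·1351+300·78·78 = 3650401,  y_2 = 1351·78+78·1351 = 210756
k=3:  x_3 = 1351·3650401+300·78·210756 = 9863382151,  y_3 = 1351·210756+78·3650401 = 569462634
k=4:  x_4 = 1351·9863382151+300·78·569462634 = 26650854921601,  y_4 = 1351·569462634+78·9863382151 = 1538687826312

1351 78
3650401 210756
9863382151 569462634
26650854921601 1538687826312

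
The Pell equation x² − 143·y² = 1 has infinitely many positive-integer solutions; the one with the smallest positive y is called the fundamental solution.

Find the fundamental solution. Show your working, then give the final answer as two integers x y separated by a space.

d=143: √d = [11; 1,22] (ℓ=2, even), read p_1/q_1
step 0: (11, 1)  from 11·(1,0) + (0,1)
step 1: (12, 1)  from 1·(11,1) + (1,0)
(x₁, y₁) = (12, 1);  12² − 143·1² = 1 ✓

12 1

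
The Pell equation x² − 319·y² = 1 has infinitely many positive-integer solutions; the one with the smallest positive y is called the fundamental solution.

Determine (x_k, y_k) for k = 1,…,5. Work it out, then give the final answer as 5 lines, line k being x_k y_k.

√319 → a₀=17, period (1,6,5,1,4,…,6,1,34); ℓ=14 even so k=13
k=0  a_k=17  p_k/q_k = 17/1
k=1  a_k=1  p_k/q_k = 18/1
k=2  a_k=6  p_k/q_k = 125/7
…
k=4  a_k=1  p_k/q_k = 768/43
k=5  a_k=4  p_k/q_k = 3715/208
k=6  a_k=3  p_k/q_k = 11913/667
k=7  a_k=1  p_k/q_k = 15628/875
k=8  a_k=3  p_k/q_k = 58797/3292
k=9  a_k=4  p_k/q_k = 250816/14043
k=10  a_k=1  p_k/q_k = 309613/17335
…
k=12  a_k=6  p_k/q_k = 11102899/621643
k=13  a_k=1  p_k/q_k = 12901780/722361
fundamental: x₁=12901780, y₁=722361  (since 166455927168400 − 319·521805414321 = 1)
(12901780+722361√319)^2 = 332911854336799 + 18639485405160√319
(12901780+722361√319)^3 = 8590311008090840302660 + 480965080021169647239√319
(12901780+722361√319)^4 = 221660605515932150288251132801 + 12410611300231033623224965680√319
(12901780+722361√319)^5 = 5719632734066677605580897309458268900 + 320237953322189008993822774252173561√319

12901780 722361
332911854336799 18639485405160
8590311008090840302660 480965080021169647239
221660605515932150288251132801 12410611300231033623224965680
5719632734066677605580897309458268900 320237953322189008993822774252173561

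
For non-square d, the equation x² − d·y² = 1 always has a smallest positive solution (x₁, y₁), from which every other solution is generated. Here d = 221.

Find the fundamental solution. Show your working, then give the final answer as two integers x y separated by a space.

1665 112

[14; 1,6,2,6,1,28] for √221; ℓ=6 ⇒ convergent index 5
step 0: (14, 1)  from 14·(1,0) + (0,1)
step 1: (15, 1)  from 1·(14,1) + (1,0)
step 2: (104, 7)  from 6·(15,1) + (14,1)
step 3: (223, 15)  from 2·(104,7) + (15,1)
step 4: (1442, 97)  from 6·(223,15) + (104,7)
step 5: (1665, 112)  from 1·(1442,97) + (223,15)
fundamental: x₁=1665, y₁=112  (since 2772225 − 221·12544 = 1)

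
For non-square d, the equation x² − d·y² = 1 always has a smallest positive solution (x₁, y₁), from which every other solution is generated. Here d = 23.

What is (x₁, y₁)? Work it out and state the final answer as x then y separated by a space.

24 5

d=23: √d = [4; 1,3,1,8] (ℓ=4, even), read p_3/q_3
a_0=4:  p_0=4·1+0=4,  q_0=4·0+1=1
…
a_2=3:  p_2=3·5+4=19,  q_2=3·1+1=4
a_3=1:  p_3=1·19+5=24,  q_3=1·4+1=5
(x₁, y₁) = (24, 5);  24² − 23·5² = 1 ✓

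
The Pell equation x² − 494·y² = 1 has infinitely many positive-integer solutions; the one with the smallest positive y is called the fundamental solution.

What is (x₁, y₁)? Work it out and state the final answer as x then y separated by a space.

√494 → a₀=22, period (4,2,2,1,2,1,2,2,4,44); ℓ=10 even so k=9
k=0  a_k=22  p_k/q_k = 22/1
k=1  a_k=4  p_k/q_k = 89/4
k=2  a_k=2  p_k/q_k = 200/9
…
k=4  a_k=1  p_k/q_k = 689/31
k=5  a_k=2  p_k/q_k = 1867/84
k=6  a_k=1  p_k/q_k = 2556/115
k=7  a_k=2  p_k/q_k = 6979/314
k=8  a_k=2  p_k/q_k = 16514/743
k=9  a_k=4  p_k/q_k = 73035/3286
→ (73035, 3286).  Check: 73035²=5334111225, 494·3286²=5334111224, difference 1.

73035 3286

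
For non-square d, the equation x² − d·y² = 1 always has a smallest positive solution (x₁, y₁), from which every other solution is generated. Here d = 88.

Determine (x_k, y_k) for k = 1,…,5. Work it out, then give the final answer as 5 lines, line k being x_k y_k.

[9; 2,1,1,1,2,18] for √88; ℓ=6 ⇒ convergent index 5
a_0=9:  p_0=9·1+0=9,  q_0=9·0+1=1
…
a_3=1:  p_3=1·28+19=47,  q_3=1·3+2=5
a_4=1:  p_4=1·47+28=75,  q_4=1·5+3=8
a_5=2:  p_5=2·75+47=197,  q_5=2·8+5=21
(x₁, y₁) = (197, 21);  197² − 88·21² = 1 ✓
k=2:  x_2 = 197·197+88·21·21 = 77617,  y_2 = 197·21+21·197 = 8274
k=3:  x_3 = 197·77617+88·21·8274 = 30580901,  y_3 = 197·8274+21·77617 = 3259935
k=4:  x_4 = 197·30580901+88·21·3259935 = 12048797377,  y_4 = 197·3259935+21·30580901 = 1284406116
k=5:  x_5 = 197·12048797377+88·21·1284406116 = 4747195585637,  y_5 = 197·1284406116+21·12048797377 = 506052749769

197 21
77617 8274
30580901 3259935
12048797377 1284406116
4747195585637 506052749769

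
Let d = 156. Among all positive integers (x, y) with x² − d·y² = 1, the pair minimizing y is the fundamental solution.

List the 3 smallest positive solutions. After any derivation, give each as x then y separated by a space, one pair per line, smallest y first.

25 2
1249 100
62425 4998

√156 = [12; 2,24, …], period ℓ=2 (even) → k=1
a_0=12:  p_0=12·1+0=12,  q_0=12·0+1=1
a_1=2:  p_1=2·12+1=25,  q_1=2·1+0=2
fundamental: x₁=25, y₁=2  (since 625 − 156·4 = 1)
(25+2√156)^2 = 1249 + 100√156
(25+2√156)^3 = 62425 + 4998√156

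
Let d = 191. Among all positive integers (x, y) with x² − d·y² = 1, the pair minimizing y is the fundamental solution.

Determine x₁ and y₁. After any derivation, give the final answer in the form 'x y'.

8994000 650783

d=191: √d = [13; 1,4,1,1,3,…,4,1,26] (ℓ=16, even), read p_15/q_15
a_0=13:  p_0=13·1+0=13,  q_0=13·0+1=1
…
a_8=13:  p_8=13·2999+1230=40217,  q_8=13·217+89=2910
…
a_14=4:  p_14=4·1616447+911765=7377553,  q_14=4·116962+65973=533821
a_15=1:  p_15=1·7377553+1616447=8994000,  q_15=1·533821+116962=650783
(x₁, y₁) = (8994000, 650783);  8994000² − 191·650783² = 1 ✓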